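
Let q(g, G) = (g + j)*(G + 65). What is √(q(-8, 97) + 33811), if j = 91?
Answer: √47257 ≈ 217.39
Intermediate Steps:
q(g, G) = (65 + G)*(91 + g) (q(g, G) = (g + 91)*(G + 65) = (91 + g)*(65 + G) = (65 + G)*(91 + g))
√(q(-8, 97) + 33811) = √((5915 + 65*(-8) + 91*97 + 97*(-8)) + 33811) = √((5915 - 520 + 8827 - 776) + 33811) = √(13446 + 33811) = √47257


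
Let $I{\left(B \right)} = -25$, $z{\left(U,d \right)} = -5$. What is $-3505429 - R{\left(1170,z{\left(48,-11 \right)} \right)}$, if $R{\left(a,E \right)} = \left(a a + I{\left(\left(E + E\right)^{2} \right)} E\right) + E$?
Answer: $-4874449$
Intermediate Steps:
$R{\left(a,E \right)} = a^{2} - 24 E$ ($R{\left(a,E \right)} = \left(a a - 25 E\right) + E = \left(a^{2} - 25 E\right) + E = a^{2} - 24 E$)
$-3505429 - R{\left(1170,z{\left(48,-11 \right)} \right)} = -3505429 - \left(1170^{2} - -120\right) = -3505429 - \left(1368900 + 120\right) = -3505429 - 1369020 = -4874449$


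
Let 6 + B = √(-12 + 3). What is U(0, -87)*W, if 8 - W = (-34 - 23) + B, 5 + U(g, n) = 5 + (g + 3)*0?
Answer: 0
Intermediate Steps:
B = -6 + 3*I (B = -6 + √(-12 + 3) = -6 + √(-9) = -6 + 3*I ≈ -6.0 + 3.0*I)
U(g, n) = 0 (U(g, n) = -5 + (5 + (g + 3)*0) = -5 + (5 + (3 + g)*0) = -5 + (5 + 0) = -5 + 5 = 0)
W = 71 - 3*I (W = 8 - ((-34 - 23) + (-6 + 3*I)) = 8 - (-57 + (-6 + 3*I)) = 8 - (-63 + 3*I) = 8 + (63 - 3*I) = 71 - 3*I ≈ 71.0 - 3.0*I)
U(0, -87)*W = 0*(71 - 3*I) = 0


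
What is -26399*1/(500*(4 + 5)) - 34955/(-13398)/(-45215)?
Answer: -533080751831/90868585500 ≈ -5.8665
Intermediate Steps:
-26399*1/(500*(4 + 5)) - 34955/(-13398)/(-45215) = -26399/((-5*9*(-20))*5) - 34955*(-1/13398)*(-1/45215) = -26399/(-45*(-20)*5) + (34955/13398)*(-1/45215) = -26399/(900*5) - 6991/121158114 = -26399/4500 - 6991/121158114 = -533080751831/90868585500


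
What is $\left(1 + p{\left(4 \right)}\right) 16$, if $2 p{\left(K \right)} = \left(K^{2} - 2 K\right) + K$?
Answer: $112$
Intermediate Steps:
$p{\left(K \right)} = \frac{K^{2}}{2} - \frac{K}{2}$ ($p{\left(K \right)} = \frac{\left(K^{2} - 2 K\right) + K}{2} = \frac{K^{2} - K}{2} = \frac{K^{2}}{2} - \frac{K}{2}$)
$\left(1 + p{\left(4 \right)}\right) 16 = \left(1 + \frac{1}{2} \cdot 4 \left(-1 + 4\right)\right) 16 = \left(1 + \frac{1}{2} \cdot 4 \cdot 3\right) 16 = \left(1 + 6\right) 16 = 7 \cdot 16 = 112$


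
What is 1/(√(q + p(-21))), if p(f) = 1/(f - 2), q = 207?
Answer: √27370/2380 ≈ 0.069512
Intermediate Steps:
p(f) = 1/(-2 + f)
1/(√(q + p(-21))) = 1/(√(207 + 1/(-2 - 21))) = 1/(√(207 + 1/(-23))) = 1/(√(207 - 1/23)) = 1/(√(4760/23)) = 1/(2*√27370/23) = √27370/2380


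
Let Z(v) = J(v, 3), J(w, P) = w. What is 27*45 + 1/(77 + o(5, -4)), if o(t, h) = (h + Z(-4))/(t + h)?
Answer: 83836/69 ≈ 1215.0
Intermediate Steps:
Z(v) = v
o(t, h) = (-4 + h)/(h + t) (o(t, h) = (h - 4)/(t + h) = (-4 + h)/(h + t))
27*45 + 1/(77 + o(5, -4)) = 27*45 + 1/(77 + (-4 - 4)/(-4 + 5)) = 1215 + 1/(77 - 8/1) = 1215 + 1/(77 + 1*(-8)) = 1215 + 1/(77 - 8) = 1215 + 1/69 = 83836/69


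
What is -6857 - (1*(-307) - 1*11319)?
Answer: 4769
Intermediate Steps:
-6857 - (1*(-307) - 1*11319) = -6857 - (-307 - 11319) = -6857 - 1*(-11626) = -6857 + 11626 = 4769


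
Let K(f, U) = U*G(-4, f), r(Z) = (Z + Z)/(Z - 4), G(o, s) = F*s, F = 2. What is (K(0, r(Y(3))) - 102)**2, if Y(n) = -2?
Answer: 10404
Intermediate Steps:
G(o, s) = 2*s
r(Z) = 2*Z/(-4 + Z) (r(Z) = (2*Z)/(-4 + Z) = 2*Z/(-4 + Z))
K(f, U) = 2*U*f (K(f, U) = U*(2*f) = 2*U*f)
(K(0, r(Y(3))) - 102)**2 = (2*(2*(-2)/(-4 - 2))*0 - 102)**2 = (2*(2*(-2)/(-6))*0 - 102)**2 = (2*(2*(-2)*(-1/6))*0 - 102)**2 = (2*(2/3)*0 - 102)**2 = (0 - 102)**2 = (-102)**2 = 10404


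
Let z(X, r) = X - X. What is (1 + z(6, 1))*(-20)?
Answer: -20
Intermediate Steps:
z(X, r) = 0
(1 + z(6, 1))*(-20) = (1 + 0)*(-20) = 1*(-20) = -20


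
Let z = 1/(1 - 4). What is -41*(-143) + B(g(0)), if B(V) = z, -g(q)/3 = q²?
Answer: 17588/3 ≈ 5862.7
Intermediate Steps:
g(q) = -3*q²
z = -⅓ (z = 1/(-3) = -⅓ ≈ -0.33333)
B(V) = -⅓
-41*(-143) + B(g(0)) = -41*(-143) - ⅓ = 5863 - ⅓ = 17588/3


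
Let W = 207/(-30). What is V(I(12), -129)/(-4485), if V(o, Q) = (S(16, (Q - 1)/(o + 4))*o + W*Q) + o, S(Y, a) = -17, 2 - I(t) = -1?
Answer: -2807/14950 ≈ -0.18776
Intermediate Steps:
I(t) = 3 (I(t) = 2 - 1*(-1) = 2 + 1 = 3)
W = -69/10 (W = 207*(-1/30) = -69/10 ≈ -6.9000)
V(o, Q) = -16*o - 69*Q/10 (V(o, Q) = (-17*o - 69*Q/10) + o = -16*o - 69*Q/10)
V(I(12), -129)/(-4485) = (-16*3 - 69/10*(-129))/(-4485) = (-48 + 8901/10)*(-1/4485) = (8421/10)*(-1/4485) = -2807/14950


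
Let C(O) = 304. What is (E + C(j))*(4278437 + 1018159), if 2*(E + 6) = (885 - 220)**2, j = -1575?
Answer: 1172721968658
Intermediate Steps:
E = 442213/2 (E = -6 + (885 - 220)**2/2 = -6 + (1/2)*665**2 = -6 + (1/2)*442225 = -6 + 442225/2 = 442213/2 ≈ 2.2111e+5)
(E + C(j))*(4278437 + 1018159) = (442213/2 + 304)*(4278437 + 1018159) = (442821/2)*5296596 = 1172721968658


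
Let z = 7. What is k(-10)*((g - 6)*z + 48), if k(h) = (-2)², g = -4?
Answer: -88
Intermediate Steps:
k(h) = 4
k(-10)*((g - 6)*z + 48) = 4*((-4 - 6)*7 + 48) = 4*(-10*7 + 48) = 4*(-70 + 48) = 4*(-22) = -88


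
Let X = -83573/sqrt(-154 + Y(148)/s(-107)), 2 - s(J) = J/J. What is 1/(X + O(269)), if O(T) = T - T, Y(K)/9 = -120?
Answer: -I*sqrt(1234)/83573 ≈ -0.00042033*I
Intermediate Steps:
Y(K) = -1080 (Y(K) = 9*(-120) = -1080)
s(J) = 1 (s(J) = 2 - J/J = 2 - 1*1 = 2 - 1 = 1)
O(T) = 0
X = 83573*I*sqrt(1234)/1234 (X = -83573/sqrt(-154 - 1080/1) = -83573/sqrt(-154 - 1080*1) = -83573/sqrt(-154 - 1080) = -83573*(-I*sqrt(1234)/1234) = -(-83573)*I*sqrt(1234)/1234 = 83573*I*sqrt(1234)/1234 ≈ 2379.1*I)
1/(X + O(269)) = 1/(83573*I*sqrt(1234)/1234 + 0) = 1/(83573*I*sqrt(1234)/1234) = -I*sqrt(1234)/83573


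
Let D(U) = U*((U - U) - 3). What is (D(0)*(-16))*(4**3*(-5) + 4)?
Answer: 0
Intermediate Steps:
D(U) = -3*U (D(U) = U*(0 - 3) = U*(-3) = -3*U)
(D(0)*(-16))*(4**3*(-5) + 4) = (-3*0*(-16))*(4**3*(-5) + 4) = (0*(-16))*(64*(-5) + 4) = 0*(-320 + 4) = 0*(-316) = 0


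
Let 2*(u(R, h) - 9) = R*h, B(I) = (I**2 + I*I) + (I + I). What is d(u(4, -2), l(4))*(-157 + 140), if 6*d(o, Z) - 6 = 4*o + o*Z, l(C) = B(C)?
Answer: -1921/3 ≈ -640.33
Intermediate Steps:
B(I) = 2*I + 2*I**2 (B(I) = (I**2 + I**2) + 2*I = 2*I**2 + 2*I = 2*I + 2*I**2)
u(R, h) = 9 + R*h/2 (u(R, h) = 9 + (R*h)/2 = 9 + R*h/2)
l(C) = 2*C*(1 + C)
d(o, Z) = 1 + 2*o/3 + Z*o/6 (d(o, Z) = 1 + (4*o + o*Z)/6 = 1 + (4*o + Z*o)/6 = 1 + (2*o/3 + Z*o/6) = 1 + 2*o/3 + Z*o/6)
d(u(4, -2), l(4))*(-157 + 140) = (1 + 2*(9 + (1/2)*4*(-2))/3 + (2*4*(1 + 4))*(9 + (1/2)*4*(-2))/6)*(-157 + 140) = (1 + 2*(9 - 4)/3 + (2*4*5)*(9 - 4)/6)*(-17) = (1 + (2/3)*5 + (1/6)*40*5)*(-17) = (1 + 10/3 + 100/3)*(-17) = (113/3)*(-17) = -1921/3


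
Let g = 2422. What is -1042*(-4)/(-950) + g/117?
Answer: 906622/55575 ≈ 16.313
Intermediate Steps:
-1042*(-4)/(-950) + g/117 = -1042*(-4)/(-950) + 2422/117 = 4168*(-1/950) + 2422*(1/117) = -2084/475 + 2422/117 = 906622/55575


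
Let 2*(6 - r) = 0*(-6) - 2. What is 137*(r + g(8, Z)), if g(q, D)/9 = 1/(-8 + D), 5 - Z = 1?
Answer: 2603/4 ≈ 650.75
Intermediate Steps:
Z = 4 (Z = 5 - 1*1 = 5 - 1 = 4)
r = 7 (r = 6 - (0*(-6) - 2)/2 = 6 - (0 - 2)/2 = 6 - ½*(-2) = 6 + 1 = 7)
g(q, D) = 9/(-8 + D)
137*(r + g(8, Z)) = 137*(7 + 9/(-8 + 4)) = 137*(7 + 9/(-4)) = 137*(7 + 9*(-¼)) = 137*(7 - 9/4) = 137*(19/4) = 2603/4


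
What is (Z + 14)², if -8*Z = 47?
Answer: 4225/64 ≈ 66.016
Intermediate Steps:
Z = -47/8 (Z = -⅛*47 = -47/8 ≈ -5.8750)
(Z + 14)² = (-47/8 + 14)² = (65/8)² = 4225/64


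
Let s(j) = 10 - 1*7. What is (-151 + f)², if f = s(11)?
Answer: 21904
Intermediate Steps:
s(j) = 3 (s(j) = 10 - 7 = 3)
f = 3
(-151 + f)² = (-151 + 3)² = (-148)² = 21904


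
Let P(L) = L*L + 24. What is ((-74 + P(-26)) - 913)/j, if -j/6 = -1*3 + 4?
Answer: 287/6 ≈ 47.833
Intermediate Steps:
P(L) = 24 + L**2 (P(L) = L**2 + 24 = 24 + L**2)
j = -6 (j = -6*(-1*3 + 4) = -6*(-3 + 4) = -6*1 = -6)
((-74 + P(-26)) - 913)/j = ((-74 + (24 + (-26)**2)) - 913)/(-6) = -((-74 + (24 + 676)) - 913)/6 = -((-74 + 700) - 913)/6 = -(626 - 913)/6 = -1/6*(-287) = 287/6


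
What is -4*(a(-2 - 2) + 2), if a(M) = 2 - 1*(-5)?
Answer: -36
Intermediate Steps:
a(M) = 7 (a(M) = 2 + 5 = 7)
-4*(a(-2 - 2) + 2) = -4*(7 + 2) = -4*9 = -36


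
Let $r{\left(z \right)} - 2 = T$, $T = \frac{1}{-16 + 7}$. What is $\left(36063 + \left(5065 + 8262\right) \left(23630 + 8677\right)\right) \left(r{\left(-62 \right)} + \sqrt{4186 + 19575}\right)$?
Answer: $\frac{2440018228}{3} + 430591452 \sqrt{23761} \approx 6.7187 \cdot 10^{10}$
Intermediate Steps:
$T = - \frac{1}{9}$ ($T = \frac{1}{-9} = - \frac{1}{9} \approx -0.11111$)
$r{\left(z \right)} = \frac{17}{9}$ ($r{\left(z \right)} = 2 - \frac{1}{9} = \frac{17}{9}$)
$\left(36063 + \left(5065 + 8262\right) \left(23630 + 8677\right)\right) \left(r{\left(-62 \right)} + \sqrt{4186 + 19575}\right) = \left(36063 + \left(5065 + 8262\right) \left(23630 + 8677\right)\right) \left(\frac{17}{9} + \sqrt{4186 + 19575}\right) = \left(36063 + 13327 \cdot 32307\right) \left(\frac{17}{9} + \sqrt{23761}\right) = \left(36063 + 430555389\right) \left(\frac{17}{9} + \sqrt{23761}\right) = 430591452 \left(\frac{17}{9} + \sqrt{23761}\right) = \frac{2440018228}{3} + 430591452 \sqrt{23761}$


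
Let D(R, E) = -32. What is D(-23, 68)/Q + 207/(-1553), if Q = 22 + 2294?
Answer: -132277/899187 ≈ -0.14711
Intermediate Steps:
Q = 2316
D(-23, 68)/Q + 207/(-1553) = -32/2316 + 207/(-1553) = -32*1/2316 + 207*(-1/1553) = -8/579 - 207/1553 = -132277/899187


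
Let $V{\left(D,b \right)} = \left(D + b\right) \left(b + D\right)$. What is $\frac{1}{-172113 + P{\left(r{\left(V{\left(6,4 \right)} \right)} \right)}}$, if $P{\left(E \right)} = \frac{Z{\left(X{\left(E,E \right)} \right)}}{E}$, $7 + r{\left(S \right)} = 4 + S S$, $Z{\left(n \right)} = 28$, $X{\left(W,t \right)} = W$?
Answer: $- \frac{9997}{1720613633} \approx -5.8101 \cdot 10^{-6}$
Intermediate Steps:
$V{\left(D,b \right)} = \left(D + b\right)^{2}$ ($V{\left(D,b \right)} = \left(D + b\right) \left(D + b\right) = \left(D + b\right)^{2}$)
$r{\left(S \right)} = -3 + S^{2}$ ($r{\left(S \right)} = -7 + \left(4 + S S\right) = -7 + \left(4 + S^{2}\right) = -3 + S^{2}$)
$P{\left(E \right)} = \frac{28}{E}$
$\frac{1}{-172113 + P{\left(r{\left(V{\left(6,4 \right)} \right)} \right)}} = \frac{1}{-172113 + \frac{28}{-3 + \left(\left(6 + 4\right)^{2}\right)^{2}}} = \frac{1}{-172113 + \frac{28}{-3 + \left(10^{2}\right)^{2}}} = \frac{1}{-172113 + \frac{28}{-3 + 100^{2}}} = \frac{1}{-172113 + \frac{28}{-3 + 10000}} = \frac{1}{-172113 + \frac{28}{9997}} = \frac{1}{- \frac{1720613633}{9997}} = - \frac{9997}{1720613633}$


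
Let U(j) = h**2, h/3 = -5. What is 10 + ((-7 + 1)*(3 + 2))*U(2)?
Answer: -6740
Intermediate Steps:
h = -15 (h = 3*(-5) = -15)
U(j) = 225 (U(j) = (-15)**2 = 225)
10 + ((-7 + 1)*(3 + 2))*U(2) = 10 + ((-7 + 1)*(3 + 2))*225 = 10 - 6*5*225 = 10 - 30*225 = 10 - 6750 = -6740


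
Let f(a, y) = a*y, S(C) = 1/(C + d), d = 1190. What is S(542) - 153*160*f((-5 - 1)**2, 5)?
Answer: -7631884799/1732 ≈ -4.4064e+6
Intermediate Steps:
S(C) = 1/(1190 + C) (S(C) = 1/(C + 1190) = 1/(1190 + C))
S(542) - 153*160*f((-5 - 1)**2, 5) = 1/(1190 + 542) - 153*160*(-5 - 1)**2*5 = 1/1732 - 24480*(-6)**2*5 = 1/1732 - 24480*36*5 = 1/1732 - 24480*180 = 1/1732 - 1*4406400 = 1/1732 - 4406400 = -7631884799/1732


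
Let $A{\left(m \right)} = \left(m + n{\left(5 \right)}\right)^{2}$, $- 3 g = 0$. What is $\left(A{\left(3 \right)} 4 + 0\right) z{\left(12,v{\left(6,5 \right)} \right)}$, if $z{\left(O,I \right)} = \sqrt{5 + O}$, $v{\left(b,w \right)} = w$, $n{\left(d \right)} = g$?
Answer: $36 \sqrt{17} \approx 148.43$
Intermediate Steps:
$g = 0$ ($g = \left(- \frac{1}{3}\right) 0 = 0$)
$n{\left(d \right)} = 0$
$A{\left(m \right)} = m^{2}$ ($A{\left(m \right)} = \left(m + 0\right)^{2} = m^{2}$)
$\left(A{\left(3 \right)} 4 + 0\right) z{\left(12,v{\left(6,5 \right)} \right)} = \left(3^{2} \cdot 4 + 0\right) \sqrt{5 + 12} = \left(9 \cdot 4 + 0\right) \sqrt{17} = \left(36 + 0\right) \sqrt{17} = 36 \sqrt{17}$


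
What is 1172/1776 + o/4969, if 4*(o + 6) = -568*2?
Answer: 1327157/2206236 ≈ 0.60155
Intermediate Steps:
o = -290 (o = -6 + (-568*2)/4 = -6 + (¼)*(-1136) = -6 - 284 = -290)
1172/1776 + o/4969 = 1172/1776 - 290/4969 = 1172*(1/1776) - 290*1/4969 = 293/444 - 290/4969 = 1327157/2206236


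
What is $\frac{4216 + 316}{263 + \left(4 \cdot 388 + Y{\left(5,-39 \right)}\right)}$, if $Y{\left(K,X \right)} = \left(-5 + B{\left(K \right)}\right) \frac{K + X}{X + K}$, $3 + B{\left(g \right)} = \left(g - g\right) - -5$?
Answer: $\frac{1133}{453} \approx 2.5011$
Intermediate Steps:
$B{\left(g \right)} = 2$ ($B{\left(g \right)} = -3 + \left(\left(g - g\right) - -5\right) = -3 + \left(0 + 5\right) = -3 + 5 = 2$)
$Y{\left(K,X \right)} = -3$ ($Y{\left(K,X \right)} = \left(-5 + 2\right) \frac{K + X}{X + K} = - 3 \frac{K + X}{K + X} = \left(-3\right) 1 = -3$)
$\frac{4216 + 316}{263 + \left(4 \cdot 388 + Y{\left(5,-39 \right)}\right)} = \frac{4216 + 316}{263 + \left(4 \cdot 388 - 3\right)} = \frac{4532}{263 + \left(1552 - 3\right)} = \frac{4532}{263 + 1549} = \frac{4532}{1812} = 4532 \cdot \frac{1}{1812} = \frac{1133}{453}$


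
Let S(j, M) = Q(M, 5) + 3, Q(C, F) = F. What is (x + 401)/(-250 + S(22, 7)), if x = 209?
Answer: -305/121 ≈ -2.5207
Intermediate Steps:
S(j, M) = 8 (S(j, M) = 5 + 3 = 8)
(x + 401)/(-250 + S(22, 7)) = (209 + 401)/(-250 + 8) = 610/(-242) = 610*(-1/242) = -305/121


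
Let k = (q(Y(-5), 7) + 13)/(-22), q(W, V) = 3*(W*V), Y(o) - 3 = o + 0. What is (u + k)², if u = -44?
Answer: 881721/484 ≈ 1821.7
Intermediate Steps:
Y(o) = 3 + o (Y(o) = 3 + (o + 0) = 3 + o)
q(W, V) = 3*V*W (q(W, V) = 3*(V*W) = 3*V*W)
k = 29/22 (k = (3*7*(3 - 5) + 13)/(-22) = (3*7*(-2) + 13)*(-1/22) = (-42 + 13)*(-1/22) = -29*(-1/22) = 29/22 ≈ 1.3182)
(u + k)² = (-44 + 29/22)² = (-939/22)² = 881721/484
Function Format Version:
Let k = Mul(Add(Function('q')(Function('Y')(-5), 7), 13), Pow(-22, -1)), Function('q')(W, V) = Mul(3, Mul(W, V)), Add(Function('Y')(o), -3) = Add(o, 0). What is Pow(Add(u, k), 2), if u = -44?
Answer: Rational(881721, 484) ≈ 1821.7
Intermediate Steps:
Function('Y')(o) = Add(3, o) (Function('Y')(o) = Add(3, Add(o, 0)) = Add(3, o))
Function('q')(W, V) = Mul(3, V, W) (Function('q')(W, V) = Mul(3, Mul(V, W)) = Mul(3, V, W))
k = Rational(29, 22) (k = Mul(Add(Mul(3, 7, Add(3, -5)), 13), Pow(-22, -1)) = Mul(Add(Mul(3, 7, -2), 13), Rational(-1, 22)) = Mul(Add(-42, 13), Rational(-1, 22)) = Mul(-29, Rational(-1, 22)) = Rational(29, 22) ≈ 1.3182)
Pow(Add(u, k), 2) = Pow(Add(-44, Rational(29, 22)), 2) = Pow(Rational(-939, 22), 2) = Rational(881721, 484)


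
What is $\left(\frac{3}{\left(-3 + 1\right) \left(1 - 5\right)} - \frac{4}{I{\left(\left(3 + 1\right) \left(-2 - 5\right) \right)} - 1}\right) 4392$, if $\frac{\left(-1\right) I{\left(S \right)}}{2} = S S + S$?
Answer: $\frac{2509479}{1513} \approx 1658.6$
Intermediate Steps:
$I{\left(S \right)} = - 2 S - 2 S^{2}$ ($I{\left(S \right)} = - 2 \left(S S + S\right) = - 2 \left(S^{2} + S\right) = - 2 \left(S + S^{2}\right) = - 2 S - 2 S^{2}$)
$\left(\frac{3}{\left(-3 + 1\right) \left(1 - 5\right)} - \frac{4}{I{\left(\left(3 + 1\right) \left(-2 - 5\right) \right)} - 1}\right) 4392 = \left(\frac{3}{\left(-3 + 1\right) \left(1 - 5\right)} - \frac{4}{- 2 \left(3 + 1\right) \left(-2 - 5\right) \left(1 + \left(3 + 1\right) \left(-2 - 5\right)\right) - 1}\right) 4392 = \left(\frac{3}{\left(-2\right) \left(-4\right)} - \frac{4}{- 2 \cdot 4 \left(-7\right) \left(1 + 4 \left(-7\right)\right) - 1}\right) 4392 = \left(\frac{3}{8} - \frac{4}{\left(-2\right) \left(-28\right) \left(1 - 28\right) - 1}\right) 4392 = \left(3 \cdot \frac{1}{8} - \frac{4}{\left(-2\right) \left(-28\right) \left(-27\right) - 1}\right) 4392 = \left(\frac{3}{8} - \frac{4}{-1512 - 1}\right) 4392 = \left(\frac{3}{8} - \frac{4}{-1513}\right) 4392 = \left(\frac{3}{8} - - \frac{4}{1513}\right) 4392 = \left(\frac{3}{8} + \frac{4}{1513}\right) 4392 = \frac{4571}{12104} \cdot 4392 = \frac{2509479}{1513}$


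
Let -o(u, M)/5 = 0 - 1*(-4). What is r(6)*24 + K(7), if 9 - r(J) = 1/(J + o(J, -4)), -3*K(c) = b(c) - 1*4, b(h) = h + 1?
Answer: 4544/21 ≈ 216.38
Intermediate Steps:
b(h) = 1 + h
o(u, M) = -20 (o(u, M) = -5*(0 - 1*(-4)) = -5*(0 + 4) = -5*4 = -20)
K(c) = 1 - c/3 (K(c) = -((1 + c) - 1*4)/3 = -((1 + c) - 4)/3 = -(-3 + c)/3 = 1 - c/3)
r(J) = 9 - 1/(-20 + J) (r(J) = 9 - 1/(J - 20) = 9 - 1/(-20 + J))
r(6)*24 + K(7) = ((-181 + 9*6)/(-20 + 6))*24 + (1 - ⅓*7) = ((-181 + 54)/(-14))*24 + (1 - 7/3) = -1/14*(-127)*24 - 4/3 = (127/14)*24 - 4/3 = 1524/7 - 4/3 = 4544/21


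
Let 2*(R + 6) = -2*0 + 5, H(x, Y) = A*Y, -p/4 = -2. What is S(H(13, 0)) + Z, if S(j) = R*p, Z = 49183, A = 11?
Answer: 49155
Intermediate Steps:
p = 8 (p = -4*(-2) = 8)
H(x, Y) = 11*Y
R = -7/2 (R = -6 + (-2*0 + 5)/2 = -6 + (0 + 5)/2 = -6 + (½)*5 = -6 + 5/2 = -7/2 ≈ -3.5000)
S(j) = -28 (S(j) = -7/2*8 = -28)
S(H(13, 0)) + Z = -28 + 49183 = 49155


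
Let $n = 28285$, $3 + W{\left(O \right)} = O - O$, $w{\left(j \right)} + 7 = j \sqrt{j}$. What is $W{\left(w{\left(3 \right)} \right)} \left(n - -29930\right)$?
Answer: $-174645$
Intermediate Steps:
$w{\left(j \right)} = -7 + j^{\frac{3}{2}}$ ($w{\left(j \right)} = -7 + j \sqrt{j} = -7 + j^{\frac{3}{2}}$)
$W{\left(O \right)} = -3$ ($W{\left(O \right)} = -3 + \left(O - O\right) = -3 + 0 = -3$)
$W{\left(w{\left(3 \right)} \right)} \left(n - -29930\right) = - 3 \left(28285 - -29930\right) = - 3 \left(28285 + 29930\right) = \left(-3\right) 58215 = -174645$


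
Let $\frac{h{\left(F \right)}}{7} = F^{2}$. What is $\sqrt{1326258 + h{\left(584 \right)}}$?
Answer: $85 \sqrt{514} \approx 1927.1$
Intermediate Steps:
$h{\left(F \right)} = 7 F^{2}$
$\sqrt{1326258 + h{\left(584 \right)}} = \sqrt{1326258 + 7 \cdot 584^{2}} = \sqrt{1326258 + 7 \cdot 341056} = \sqrt{1326258 + 2387392} = \sqrt{3713650} = 85 \sqrt{514}$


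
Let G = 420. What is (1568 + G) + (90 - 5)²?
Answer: 9213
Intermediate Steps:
(1568 + G) + (90 - 5)² = (1568 + 420) + (90 - 5)² = 1988 + 85² = 1988 + 7225 = 9213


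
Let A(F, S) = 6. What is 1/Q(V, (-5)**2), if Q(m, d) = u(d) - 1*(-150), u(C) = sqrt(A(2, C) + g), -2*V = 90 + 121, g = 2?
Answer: 75/11246 - sqrt(2)/11246 ≈ 0.0065433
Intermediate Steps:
V = -211/2 (V = -(90 + 121)/2 = -1/2*211 = -211/2 ≈ -105.50)
u(C) = 2*sqrt(2) (u(C) = sqrt(6 + 2) = sqrt(8) = 2*sqrt(2))
Q(m, d) = 150 + 2*sqrt(2) (Q(m, d) = 2*sqrt(2) - 1*(-150) = 2*sqrt(2) + 150 = 150 + 2*sqrt(2))
1/Q(V, (-5)**2) = 1/(150 + 2*sqrt(2))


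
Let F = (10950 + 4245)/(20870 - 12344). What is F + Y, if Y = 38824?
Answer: 110342873/2842 ≈ 38826.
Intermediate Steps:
F = 5065/2842 (F = 15195/8526 = 15195*(1/8526) = 5065/2842 ≈ 1.7822)
F + Y = 5065/2842 + 38824 = 110342873/2842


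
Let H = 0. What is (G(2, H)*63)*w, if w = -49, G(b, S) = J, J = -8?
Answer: 24696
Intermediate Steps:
G(b, S) = -8
(G(2, H)*63)*w = -8*63*(-49) = -504*(-49) = 24696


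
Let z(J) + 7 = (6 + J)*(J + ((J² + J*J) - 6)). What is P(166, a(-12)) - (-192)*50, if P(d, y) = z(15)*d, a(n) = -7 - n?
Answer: 1608512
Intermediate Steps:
z(J) = -7 + (6 + J)*(-6 + J + 2*J²) (z(J) = -7 + (6 + J)*(J + ((J² + J*J) - 6)) = -7 + (6 + J)*(J + ((J² + J²) - 6)) = -7 + (6 + J)*(J + (2*J² - 6)) = -7 + (6 + J)*(J + (-6 + 2*J²)) = -7 + (6 + J)*(-6 + J + 2*J²))
P(d, y) = 9632*d (P(d, y) = (-43 + 2*15³ + 13*15²)*d = (-43 + 2*3375 + 13*225)*d = (-43 + 6750 + 2925)*d = 9632*d)
P(166, a(-12)) - (-192)*50 = 9632*166 - (-192)*50 = 1598912 - 1*(-9600) = 1598912 + 9600 = 1608512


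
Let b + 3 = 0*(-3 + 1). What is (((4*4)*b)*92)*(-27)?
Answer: 119232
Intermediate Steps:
b = -3 (b = -3 + 0*(-3 + 1) = -3 + 0*(-2) = -3 + 0 = -3)
(((4*4)*b)*92)*(-27) = (((4*4)*(-3))*92)*(-27) = ((16*(-3))*92)*(-27) = -48*92*(-27) = -4416*(-27) = 119232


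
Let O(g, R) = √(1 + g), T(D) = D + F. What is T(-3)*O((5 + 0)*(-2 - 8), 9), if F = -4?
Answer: -49*I ≈ -49.0*I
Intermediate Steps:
T(D) = -4 + D (T(D) = D - 4 = -4 + D)
T(-3)*O((5 + 0)*(-2 - 8), 9) = (-4 - 3)*√(1 + (5 + 0)*(-2 - 8)) = -7*√(1 + 5*(-10)) = -7*√(1 - 50) = -49*I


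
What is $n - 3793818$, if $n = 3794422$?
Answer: $604$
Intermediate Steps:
$n - 3793818 = 3794422 - 3793818 = 604$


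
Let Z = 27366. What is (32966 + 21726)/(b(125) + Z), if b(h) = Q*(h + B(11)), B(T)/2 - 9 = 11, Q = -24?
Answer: 27346/11703 ≈ 2.3367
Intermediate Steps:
B(T) = 40 (B(T) = 18 + 2*11 = 18 + 22 = 40)
b(h) = -960 - 24*h (b(h) = -24*(h + 40) = -24*(40 + h) = -960 - 24*h)
(32966 + 21726)/(b(125) + Z) = (32966 + 21726)/((-960 - 24*125) + 27366) = 54692/((-960 - 3000) + 27366) = 54692/(-3960 + 27366) = 54692/23406 = 54692*(1/23406) = 27346/11703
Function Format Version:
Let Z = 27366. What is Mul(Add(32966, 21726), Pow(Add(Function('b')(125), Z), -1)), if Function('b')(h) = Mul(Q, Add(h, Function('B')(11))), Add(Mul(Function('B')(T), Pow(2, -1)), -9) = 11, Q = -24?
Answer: Rational(27346, 11703) ≈ 2.3367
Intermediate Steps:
Function('B')(T) = 40 (Function('B')(T) = Add(18, Mul(2, 11)) = Add(18, 22) = 40)
Function('b')(h) = Add(-960, Mul(-24, h)) (Function('b')(h) = Mul(-24, Add(h, 40)) = Mul(-24, Add(40, h)) = Add(-960, Mul(-24, h)))
Mul(Add(32966, 21726), Pow(Add(Function('b')(125), Z), -1)) = Mul(Add(32966, 21726), Pow(Add(Add(-960, Mul(-24, 125)), 27366), -1)) = Mul(54692, Pow(Add(Add(-960, -3000), 27366), -1)) = Mul(54692, Pow(Add(-3960, 27366), -1)) = Mul(54692, Pow(23406, -1)) = Mul(54692, Rational(1, 23406)) = Rational(27346, 11703)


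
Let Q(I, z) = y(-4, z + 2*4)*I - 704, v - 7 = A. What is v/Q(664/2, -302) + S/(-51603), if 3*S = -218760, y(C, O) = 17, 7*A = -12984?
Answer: 28524443/27452796 ≈ 1.0390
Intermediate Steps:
A = -12984/7 (A = (⅐)*(-12984) = -12984/7 ≈ -1854.9)
v = -12935/7 (v = 7 - 12984/7 = -12935/7 ≈ -1847.9)
S = -72920 (S = (⅓)*(-218760) = -72920)
Q(I, z) = -704 + 17*I (Q(I, z) = 17*I - 704 = -704 + 17*I)
v/Q(664/2, -302) + S/(-51603) = -12935/(7*(-704 + 17*(664/2))) - 72920/(-51603) = -12935/(7*(-704 + 17*(664*(½)))) - 72920*(-1/51603) = -12935/(7*(-704 + 17*332)) + 72920/51603 = -12935/(7*(-704 + 5644)) + 72920/51603 = -12935/7/4940 + 72920/51603 = -12935/7*1/4940 + 72920/51603 = -199/532 + 72920/51603 = 28524443/27452796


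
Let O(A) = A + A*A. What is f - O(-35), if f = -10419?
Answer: -11609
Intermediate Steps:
O(A) = A + A²
f - O(-35) = -10419 - (-35)*(1 - 35) = -10419 - (-35)*(-34) = -10419 - 1*1190 = -10419 - 1190 = -11609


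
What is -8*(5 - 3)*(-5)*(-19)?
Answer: -1520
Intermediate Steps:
-8*(5 - 3)*(-5)*(-19) = -16*(-5)*(-19) = -8*(-10)*(-19) = 80*(-19) = -1520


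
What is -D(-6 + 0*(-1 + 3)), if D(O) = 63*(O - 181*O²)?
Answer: 410886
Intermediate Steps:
D(O) = -11403*O² + 63*O
-D(-6 + 0*(-1 + 3)) = -63*(-6 + 0*(-1 + 3))*(1 - 181*(-6 + 0*(-1 + 3))) = -63*(-6 + 0*2)*(1 - 181*(-6 + 0*2)) = -63*(-6 + 0)*(1 - 181*(-6 + 0)) = -63*(-6)*(1 - 181*(-6)) = -63*(-6)*(1 + 1086) = -63*(-6)*1087 = -1*(-410886) = 410886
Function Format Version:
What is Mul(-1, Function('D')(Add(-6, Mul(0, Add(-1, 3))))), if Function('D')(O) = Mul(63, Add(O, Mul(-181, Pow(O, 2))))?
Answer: 410886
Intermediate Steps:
Function('D')(O) = Add(Mul(-11403, Pow(O, 2)), Mul(63, O))
Mul(-1, Function('D')(Add(-6, Mul(0, Add(-1, 3))))) = Mul(-1, Mul(63, Add(-6, Mul(0, Add(-1, 3))), Add(1, Mul(-181, Add(-6, Mul(0, Add(-1, 3))))))) = Mul(-1, Mul(63, Add(-6, Mul(0, 2)), Add(1, Mul(-181, Add(-6, Mul(0, 2)))))) = Mul(-1, Mul(63, Add(-6, 0), Add(1, Mul(-181, Add(-6, 0))))) = Mul(-1, Mul(63, -6, Add(1, Mul(-181, -6)))) = Mul(-1, Mul(63, -6, Add(1, 1086))) = Mul(-1, Mul(63, -6, 1087)) = Mul(-1, -410886) = 410886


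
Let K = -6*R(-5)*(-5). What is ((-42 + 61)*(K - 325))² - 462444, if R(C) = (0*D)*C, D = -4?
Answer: 37668181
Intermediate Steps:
R(C) = 0 (R(C) = (0*(-4))*C = 0*C = 0)
K = 0 (K = -6*0*(-5) = 0*(-5) = 0)
((-42 + 61)*(K - 325))² - 462444 = ((-42 + 61)*(0 - 325))² - 462444 = (19*(-325))² - 462444 = (-6175)² - 462444 = 38130625 - 462444 = 37668181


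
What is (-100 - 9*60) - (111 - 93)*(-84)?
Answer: 872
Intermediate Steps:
(-100 - 9*60) - (111 - 93)*(-84) = (-100 - 540) - 18*(-84) = -640 - 1*(-1512) = -640 + 1512 = 872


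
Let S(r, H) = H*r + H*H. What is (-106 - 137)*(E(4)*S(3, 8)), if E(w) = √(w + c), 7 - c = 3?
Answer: -42768*√2 ≈ -60483.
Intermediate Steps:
c = 4 (c = 7 - 1*3 = 7 - 3 = 4)
E(w) = √(4 + w) (E(w) = √(w + 4) = √(4 + w))
S(r, H) = H² + H*r (S(r, H) = H*r + H² = H² + H*r)
(-106 - 137)*(E(4)*S(3, 8)) = (-106 - 137)*(√(4 + 4)*(8*(8 + 3))) = -243*√8*8*11 = -243*2*√2*88 = -42768*√2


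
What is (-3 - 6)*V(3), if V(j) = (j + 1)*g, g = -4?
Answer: 144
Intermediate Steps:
V(j) = -4 - 4*j (V(j) = (j + 1)*(-4) = (1 + j)*(-4) = -4 - 4*j)
(-3 - 6)*V(3) = (-3 - 6)*(-4 - 4*3) = -9*(-4 - 12) = -9*(-16) = 144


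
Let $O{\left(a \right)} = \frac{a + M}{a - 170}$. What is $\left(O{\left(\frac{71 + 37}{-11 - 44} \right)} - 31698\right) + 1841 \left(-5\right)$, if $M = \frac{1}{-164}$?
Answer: $- \frac{63445116369}{1551112} \approx -40903.0$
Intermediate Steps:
$M = - \frac{1}{164} \approx -0.0060976$
$O{\left(a \right)} = \frac{- \frac{1}{164} + a}{-170 + a}$ ($O{\left(a \right)} = \frac{a - \frac{1}{164}}{a - 170} = \frac{- \frac{1}{164} + a}{-170 + a}$)
$\left(O{\left(\frac{71 + 37}{-11 - 44} \right)} - 31698\right) + 1841 \left(-5\right) = \left(\frac{- \frac{1}{164} + \frac{71 + 37}{-11 - 44}}{-170 + \frac{71 + 37}{-11 - 44}} - 31698\right) + 1841 \left(-5\right) = \left(\frac{- \frac{1}{164} + \frac{108}{-55}}{-170 + \frac{108}{-55}} - 31698\right) - 9205 = \left(\frac{- \frac{1}{164} + 108 \left(- \frac{1}{55}\right)}{-170 + 108 \left(- \frac{1}{55}\right)} - 31698\right) - 9205 = \left(\frac{- \frac{1}{164} - \frac{108}{55}}{-170 - \frac{108}{55}} - 31698\right) - 9205 = \left(\frac{1}{- \frac{9458}{55}} \left(- \frac{17767}{9020}\right) - 31698\right) - 9205 = \left(\left(- \frac{55}{9458}\right) \left(- \frac{17767}{9020}\right) - 31698\right) - 9205 = \left(\frac{17767}{1551112} - 31698\right) - 9205 = - \frac{49167130409}{1551112} - 9205 = - \frac{63445116369}{1551112}$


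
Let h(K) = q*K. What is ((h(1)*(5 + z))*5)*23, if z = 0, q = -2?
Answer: -1150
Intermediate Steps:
h(K) = -2*K
((h(1)*(5 + z))*5)*23 = (((-2*1)*(5 + 0))*5)*23 = (-2*5*5)*23 = -10*5*23 = -50*23 = -1150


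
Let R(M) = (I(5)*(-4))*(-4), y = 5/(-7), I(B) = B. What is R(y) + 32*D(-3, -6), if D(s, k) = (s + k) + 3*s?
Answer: -496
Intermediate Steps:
D(s, k) = k + 4*s (D(s, k) = (k + s) + 3*s = k + 4*s)
y = -5/7 (y = 5*(-1/7) = -5/7 ≈ -0.71429)
R(M) = 80 (R(M) = (5*(-4))*(-4) = -20*(-4) = 80)
R(y) + 32*D(-3, -6) = 80 + 32*(-6 + 4*(-3)) = 80 + 32*(-6 - 12) = 80 + 32*(-18) = 80 - 576 = -496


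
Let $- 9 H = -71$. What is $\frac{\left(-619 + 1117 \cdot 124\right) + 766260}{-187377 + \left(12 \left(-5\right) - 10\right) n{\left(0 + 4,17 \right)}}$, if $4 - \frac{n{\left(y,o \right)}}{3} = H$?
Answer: $- \frac{2712447}{559681} \approx -4.8464$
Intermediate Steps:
$H = \frac{71}{9}$ ($H = \left(- \frac{1}{9}\right) \left(-71\right) = \frac{71}{9} \approx 7.8889$)
$n{\left(y,o \right)} = - \frac{35}{3}$ ($n{\left(y,o \right)} = 12 - \frac{71}{3} = - \frac{35}{3}$)
$\frac{\left(-619 + 1117 \cdot 124\right) + 766260}{-187377 + \left(12 \left(-5\right) - 10\right) n{\left(0 + 4,17 \right)}} = \frac{\left(-619 + 1117 \cdot 124\right) + 766260}{-187377 + \left(12 \left(-5\right) - 10\right) \left(- \frac{35}{3}\right)} = \frac{\left(-619 + 138508\right) + 766260}{-187377 + \left(-60 - 10\right) \left(- \frac{35}{3}\right)} = \frac{137889 + 766260}{-187377 - - \frac{2450}{3}} = \frac{904149}{-187377 + \frac{2450}{3}} = \frac{904149}{- \frac{559681}{3}} = 904149 \left(- \frac{3}{559681}\right) = - \frac{2712447}{559681}$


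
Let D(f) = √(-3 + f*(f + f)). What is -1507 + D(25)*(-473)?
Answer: -1507 - 473*√1247 ≈ -18210.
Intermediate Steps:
D(f) = √(-3 + 2*f²) (D(f) = √(-3 + f*(2*f)) = √(-3 + 2*f²))
-1507 + D(25)*(-473) = -1507 + √(-3 + 2*25²)*(-473) = -1507 + √(-3 + 2*625)*(-473) = -1507 + √(-3 + 1250)*(-473) = -1507 + √1247*(-473) = -1507 - 473*√1247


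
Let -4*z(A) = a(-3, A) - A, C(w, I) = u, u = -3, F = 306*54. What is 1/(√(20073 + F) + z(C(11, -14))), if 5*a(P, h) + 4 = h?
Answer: 10/914921 + 25*√36597/914921 ≈ 0.0052382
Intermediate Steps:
a(P, h) = -⅘ + h/5
F = 16524
C(w, I) = -3
z(A) = ⅕ + A/5 (z(A) = -((-⅘ + A/5) - A)/4 = -(-⅘ - 4*A/5)/4 = ⅕ + A/5)
1/(√(20073 + F) + z(C(11, -14))) = 1/(√(20073 + 16524) + (⅕ + (⅕)*(-3))) = 1/(√36597 + (⅕ - ⅗)) = 1/(√36597 - ⅖) = 1/(-⅖ + √36597)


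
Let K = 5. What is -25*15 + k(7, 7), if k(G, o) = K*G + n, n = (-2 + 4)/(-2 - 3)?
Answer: -1702/5 ≈ -340.40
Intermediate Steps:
n = -⅖ (n = 2/(-5) = 2*(-⅕) = -⅖ ≈ -0.40000)
k(G, o) = -⅖ + 5*G (k(G, o) = 5*G - ⅖ = -⅖ + 5*G)
-25*15 + k(7, 7) = -25*15 + (-⅖ + 5*7) = -375 + (-⅖ + 35) = -375 + 173/5 = -1702/5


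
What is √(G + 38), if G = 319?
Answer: √357 ≈ 18.894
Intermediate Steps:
√(G + 38) = √(319 + 38) = √357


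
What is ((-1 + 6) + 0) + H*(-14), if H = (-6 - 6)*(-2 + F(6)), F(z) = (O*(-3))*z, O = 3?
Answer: -9403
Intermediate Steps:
F(z) = -9*z (F(z) = (3*(-3))*z = -9*z)
H = 672 (H = (-6 - 6)*(-2 - 9*6) = -12*(-2 - 54) = -12*(-56) = 672)
((-1 + 6) + 0) + H*(-14) = ((-1 + 6) + 0) + 672*(-14) = (5 + 0) - 9408 = 5 - 9408 = -9403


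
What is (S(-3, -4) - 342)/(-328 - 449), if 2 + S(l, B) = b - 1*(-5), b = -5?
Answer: 344/777 ≈ 0.44273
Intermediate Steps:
S(l, B) = -2 (S(l, B) = -2 + (-5 - 1*(-5)) = -2 + (-5 + 5) = -2 + 0 = -2)
(S(-3, -4) - 342)/(-328 - 449) = (-2 - 342)/(-328 - 449) = -344/(-777) = -344*(-1/777) = 344/777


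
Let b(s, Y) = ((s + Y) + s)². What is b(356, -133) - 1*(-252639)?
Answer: 587880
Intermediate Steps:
b(s, Y) = (Y + 2*s)² (b(s, Y) = ((Y + s) + s)² = (Y + 2*s)²)
b(356, -133) - 1*(-252639) = (-133 + 2*356)² - 1*(-252639) = (-133 + 712)² + 252639 = 579² + 252639 = 335241 + 252639 = 587880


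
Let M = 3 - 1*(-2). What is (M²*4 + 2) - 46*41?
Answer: -1784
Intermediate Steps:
M = 5 (M = 3 + 2 = 5)
(M²*4 + 2) - 46*41 = (5²*4 + 2) - 46*41 = (25*4 + 2) - 1886 = (100 + 2) - 1886 = 102 - 1886 = -1784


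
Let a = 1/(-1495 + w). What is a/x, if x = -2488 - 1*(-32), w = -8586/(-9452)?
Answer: 2363/8671002556 ≈ 2.7252e-7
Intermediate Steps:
w = 4293/4726 (w = -8586*(-1/9452) = 4293/4726 ≈ 0.90838)
x = -2456 (x = -2488 + 32 = -2456)
a = -4726/7061077 (a = 1/(-1495 + 4293/4726) = 1/(-7061077/4726) = -4726/7061077 ≈ -0.00066930)
a/x = -4726/7061077/(-2456) = -4726/7061077*(-1/2456) = 2363/8671002556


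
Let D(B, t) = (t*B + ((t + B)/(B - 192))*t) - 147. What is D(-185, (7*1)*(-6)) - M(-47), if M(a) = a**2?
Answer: 2031544/377 ≈ 5388.7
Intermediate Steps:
D(B, t) = -147 + B*t + t*(B + t)/(-192 + B) (D(B, t) = (B*t + ((B + t)/(-192 + B))*t) - 147 = (B*t + t*(B + t)/(-192 + B)) - 147 = -147 + B*t + t*(B + t)/(-192 + B))
D(-185, (7*1)*(-6)) - M(-47) = (28224 + ((7*1)*(-6))**2 - 147*(-185) + ((7*1)*(-6))*(-185)**2 - 191*(-185)*(7*1)*(-6))/(-192 - 185) - 1*(-47)**2 = (28224 + (7*(-6))**2 + 27195 + (7*(-6))*34225 - 191*(-185)*7*(-6))/(-377) - 1*2209 = -(28224 + (-42)**2 + 27195 - 42*34225 - 191*(-185)*(-42))/377 - 2209 = -(28224 + 1764 + 27195 - 1437450 - 1484070)/377 - 2209 = -1/377*(-2864337) - 2209 = 2864337/377 - 2209 = 2031544/377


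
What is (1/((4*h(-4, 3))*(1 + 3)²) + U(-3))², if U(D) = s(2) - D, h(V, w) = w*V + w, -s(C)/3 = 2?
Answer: 2989441/331776 ≈ 9.0104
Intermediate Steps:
s(C) = -6 (s(C) = -3*2 = -6)
h(V, w) = w + V*w (h(V, w) = V*w + w = w + V*w)
U(D) = -6 - D
(1/((4*h(-4, 3))*(1 + 3)²) + U(-3))² = (1/((4*(3*(1 - 4)))*(1 + 3)²) + (-6 - 1*(-3)))² = (1/((4*(3*(-3)))*4²) + (-6 + 3))² = (1/((4*(-9))*16) - 3)² = (1/(-36*16) - 3)² = (1/(-576) - 3)² = (-1/576 - 3)² = (-1729/576)² = 2989441/331776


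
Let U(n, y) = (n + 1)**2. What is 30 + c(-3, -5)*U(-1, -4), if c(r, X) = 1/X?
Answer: 30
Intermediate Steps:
U(n, y) = (1 + n)**2
30 + c(-3, -5)*U(-1, -4) = 30 + (1 - 1)**2/(-5) = 30 - 1/5*0**2 = 30 - 1/5*0 = 30 + 0 = 30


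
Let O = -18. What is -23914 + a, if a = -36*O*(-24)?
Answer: -39466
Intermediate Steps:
a = -15552 (a = -36*(-18)*(-24) = 648*(-24) = -15552)
-23914 + a = -23914 - 15552 = -39466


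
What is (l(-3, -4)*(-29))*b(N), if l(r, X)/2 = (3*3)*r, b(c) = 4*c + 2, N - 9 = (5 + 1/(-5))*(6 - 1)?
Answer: 209844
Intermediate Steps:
N = 33 (N = 9 + (5 + 1/(-5))*(6 - 1) = 9 + (5 - ⅕)*5 = 9 + (24/5)*5 = 9 + 24 = 33)
b(c) = 2 + 4*c
l(r, X) = 18*r (l(r, X) = 2*((3*3)*r) = 2*(9*r) = 18*r)
(l(-3, -4)*(-29))*b(N) = ((18*(-3))*(-29))*(2 + 4*33) = (-54*(-29))*(2 + 132) = 1566*134 = 209844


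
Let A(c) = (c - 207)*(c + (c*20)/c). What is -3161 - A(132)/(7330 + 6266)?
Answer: -3580463/1133 ≈ -3160.2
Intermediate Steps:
A(c) = (-207 + c)*(20 + c) (A(c) = (-207 + c)*(c + (20*c)/c) = (-207 + c)*(c + 20) = (-207 + c)*(20 + c))
-3161 - A(132)/(7330 + 6266) = -3161 - (-4140 + 132² - 187*132)/(7330 + 6266) = -3161 - (-4140 + 17424 - 24684)/13596 = -3161 - (-11400)/13596 = -3161 - 1*(-950/1133) = -3161 + 950/1133 = -3580463/1133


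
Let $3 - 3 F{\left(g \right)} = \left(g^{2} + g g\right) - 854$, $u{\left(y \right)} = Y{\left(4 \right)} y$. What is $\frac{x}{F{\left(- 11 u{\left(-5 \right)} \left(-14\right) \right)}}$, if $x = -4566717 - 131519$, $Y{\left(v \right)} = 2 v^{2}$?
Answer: $\frac{4698236}{404752781} \approx 0.011608$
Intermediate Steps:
$x = -4698236$
$u{\left(y \right)} = 32 y$ ($u{\left(y \right)} = 2 \cdot 4^{2} y = 2 \cdot 16 y = 32 y$)
$F{\left(g \right)} = \frac{857}{3} - \frac{2 g^{2}}{3}$ ($F{\left(g \right)} = 1 - \frac{\left(g^{2} + g g\right) - 854}{3} = 1 - \frac{\left(g^{2} + g^{2}\right) - 854}{3} = 1 - \frac{2 g^{2} - 854}{3} = 1 - \frac{-854 + 2 g^{2}}{3} = 1 - \left(- \frac{854}{3} + \frac{2 g^{2}}{3}\right) = \frac{857}{3} - \frac{2 g^{2}}{3}$)
$\frac{x}{F{\left(- 11 u{\left(-5 \right)} \left(-14\right) \right)}} = - \frac{4698236}{\frac{857}{3} - \frac{2 \left(- 11 \cdot 32 \left(-5\right) \left(-14\right)\right)^{2}}{3}} = - \frac{4698236}{\frac{857}{3} - \frac{2 \left(\left(-11\right) \left(-160\right) \left(-14\right)\right)^{2}}{3}} = - \frac{4698236}{\frac{857}{3} - \frac{2 \left(1760 \left(-14\right)\right)^{2}}{3}} = - \frac{4698236}{\frac{857}{3} - \frac{2 \left(-24640\right)^{2}}{3}} = - \frac{4698236}{\frac{857}{3} - \frac{1214259200}{3}} = - \frac{4698236}{-404752781} = \left(-4698236\right) \left(- \frac{1}{404752781}\right) = \frac{4698236}{404752781}$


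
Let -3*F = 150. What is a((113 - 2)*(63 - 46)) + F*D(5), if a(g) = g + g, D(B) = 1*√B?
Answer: 3774 - 50*√5 ≈ 3662.2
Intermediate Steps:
F = -50 (F = -⅓*150 = -50)
D(B) = √B
a(g) = 2*g
a((113 - 2)*(63 - 46)) + F*D(5) = 2*((113 - 2)*(63 - 46)) - 50*√5 = 2*(111*17) - 50*√5 = 2*1887 - 50*√5 = 3774 - 50*√5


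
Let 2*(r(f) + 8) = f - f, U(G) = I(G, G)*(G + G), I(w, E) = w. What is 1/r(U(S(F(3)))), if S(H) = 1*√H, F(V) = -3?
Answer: -⅛ ≈ -0.12500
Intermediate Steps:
S(H) = √H
U(G) = 2*G² (U(G) = G*(G + G) = G*(2*G) = 2*G²)
r(f) = -8 (r(f) = -8 + (f - f)/2 = -8 + (½)*0 = -8 + 0 = -8)
1/r(U(S(F(3)))) = 1/(-8) = -⅛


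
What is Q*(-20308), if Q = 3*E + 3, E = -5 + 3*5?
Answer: -670164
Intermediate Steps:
E = 10 (E = -5 + 15 = 10)
Q = 33 (Q = 3*10 + 3 = 30 + 3 = 33)
Q*(-20308) = 33*(-20308) = -670164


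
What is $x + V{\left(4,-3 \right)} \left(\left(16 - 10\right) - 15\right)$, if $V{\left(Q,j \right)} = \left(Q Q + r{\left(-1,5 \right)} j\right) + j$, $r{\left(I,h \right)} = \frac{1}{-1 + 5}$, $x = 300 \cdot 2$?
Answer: $\frac{1959}{4} \approx 489.75$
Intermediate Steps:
$x = 600$
$r{\left(I,h \right)} = \frac{1}{4}$
$V{\left(Q,j \right)} = Q^{2} + \frac{5 j}{4}$ ($V{\left(Q,j \right)} = \left(Q Q + \frac{j}{4}\right) + j = \left(Q^{2} + \frac{j}{4}\right) + j = Q^{2} + \frac{5 j}{4}$)
$x + V{\left(4,-3 \right)} \left(\left(16 - 10\right) - 15\right) = 600 + \left(4^{2} + \frac{5}{4} \left(-3\right)\right) \left(\left(16 - 10\right) - 15\right) = 600 + \left(16 - \frac{15}{4}\right) \left(6 - 15\right) = 600 + \frac{49}{4} \left(-9\right) = 600 - \frac{441}{4} = \frac{1959}{4}$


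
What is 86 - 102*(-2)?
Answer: 290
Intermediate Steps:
86 - 102*(-2) = 86 + 204 = 290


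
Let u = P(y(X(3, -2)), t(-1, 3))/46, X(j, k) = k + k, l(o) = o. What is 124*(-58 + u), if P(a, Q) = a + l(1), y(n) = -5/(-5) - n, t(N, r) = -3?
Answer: -165044/23 ≈ -7175.8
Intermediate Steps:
X(j, k) = 2*k
y(n) = 1 - n (y(n) = -5*(-⅕) - n = 1 - n)
P(a, Q) = 1 + a (P(a, Q) = a + 1 = 1 + a)
u = 3/23 (u = (1 + (1 - 2*(-2)))/46 = (1 + (1 - 1*(-4)))*(1/46) = (1 + (1 + 4))*(1/46) = (1 + 5)*(1/46) = 6*(1/46) = 3/23 ≈ 0.13043)
124*(-58 + u) = 124*(-58 + 3/23) = 124*(-1331/23) = -165044/23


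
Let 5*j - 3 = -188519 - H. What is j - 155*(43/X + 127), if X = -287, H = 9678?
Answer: -85096328/1435 ≈ -59301.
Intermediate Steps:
j = -198194/5 (j = ⅗ + (-188519 - 1*9678)/5 = ⅗ + (-188519 - 9678)/5 = ⅗ + (⅕)*(-198197) = ⅗ - 198197/5 = -198194/5 ≈ -39639.)
j - 155*(43/X + 127) = -198194/5 - 155*(43/(-287) + 127) = -198194/5 - 155*(43*(-1/287) + 127) = -198194/5 - 155*(-43/287 + 127) = -198194/5 - 155*36406/287 = -198194/5 - 1*5642930/287 = -198194/5 - 5642930/287 = -85096328/1435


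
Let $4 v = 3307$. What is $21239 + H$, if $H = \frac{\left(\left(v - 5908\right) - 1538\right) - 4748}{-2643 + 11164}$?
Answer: $\frac{723864607}{34084} \approx 21238.0$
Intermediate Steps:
$v = \frac{3307}{4}$ ($v = \frac{1}{4} \cdot 3307 = \frac{3307}{4} \approx 826.75$)
$H = - \frac{45469}{34084}$ ($H = \frac{\left(\left(\frac{3307}{4} - 5908\right) - 1538\right) - 4748}{-2643 + 11164} = \frac{\left(- \frac{20325}{4} - 1538\right) - 4748}{8521} = \left(- \frac{26477}{4} - 4748\right) \frac{1}{8521} = \left(- \frac{45469}{4}\right) \frac{1}{8521} = - \frac{45469}{34084} \approx -1.334$)
$21239 + H = 21239 - \frac{45469}{34084} = \frac{723864607}{34084}$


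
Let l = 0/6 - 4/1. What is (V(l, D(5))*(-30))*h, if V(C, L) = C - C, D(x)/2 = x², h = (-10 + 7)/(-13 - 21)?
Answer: 0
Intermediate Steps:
h = 3/34 (h = -3/(-34) = -3*(-1/34) = 3/34 ≈ 0.088235)
l = -4 (l = 0*(⅙) - 4*1 = 0 - 4 = -4)
D(x) = 2*x²
V(C, L) = 0
(V(l, D(5))*(-30))*h = (0*(-30))*(3/34) = 0*(3/34) = 0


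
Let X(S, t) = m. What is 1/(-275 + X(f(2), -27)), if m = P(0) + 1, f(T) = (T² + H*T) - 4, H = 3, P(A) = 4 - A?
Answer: -1/270 ≈ -0.0037037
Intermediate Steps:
f(T) = -4 + T² + 3*T (f(T) = (T² + 3*T) - 4 = -4 + T² + 3*T)
m = 5 (m = (4 - 1*0) + 1 = (4 + 0) + 1 = 4 + 1 = 5)
X(S, t) = 5
1/(-275 + X(f(2), -27)) = 1/(-275 + 5) = 1/(-270) = -1/270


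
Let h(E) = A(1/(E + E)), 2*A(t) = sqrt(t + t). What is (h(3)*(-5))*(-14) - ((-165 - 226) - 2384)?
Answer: 2775 + 35*sqrt(3)/3 ≈ 2795.2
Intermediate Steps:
A(t) = sqrt(2)*sqrt(t)/2 (A(t) = sqrt(t + t)/2 = sqrt(2*t)/2 = (sqrt(2)*sqrt(t))/2 = sqrt(2)*sqrt(t)/2)
h(E) = sqrt(1/E)/2 (h(E) = sqrt(2)*sqrt(1/(E + E))/2 = sqrt(2)*sqrt(1/(2*E))/2 = sqrt(2)*(sqrt(2)*sqrt(1/E)/2)/2 = sqrt(1/E)/2)
(h(3)*(-5))*(-14) - ((-165 - 226) - 2384) = ((sqrt(1/3)/2)*(-5))*(-14) - ((-165 - 226) - 2384) = ((sqrt(1/3)/2)*(-5))*(-14) - (-391 - 2384) = (((sqrt(3)/3)/2)*(-5))*(-14) - 1*(-2775) = ((sqrt(3)/6)*(-5))*(-14) + 2775 = -5*sqrt(3)/6*(-14) + 2775 = 35*sqrt(3)/3 + 2775 = 2775 + 35*sqrt(3)/3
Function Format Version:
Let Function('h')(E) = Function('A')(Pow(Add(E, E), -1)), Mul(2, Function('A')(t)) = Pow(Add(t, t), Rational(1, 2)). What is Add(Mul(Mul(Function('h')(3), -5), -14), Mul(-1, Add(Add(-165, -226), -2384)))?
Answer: Add(2775, Mul(Rational(35, 3), Pow(3, Rational(1, 2)))) ≈ 2795.2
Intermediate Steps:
Function('A')(t) = Mul(Rational(1, 2), Pow(2, Rational(1, 2)), Pow(t, Rational(1, 2))) (Function('A')(t) = Mul(Rational(1, 2), Pow(Add(t, t), Rational(1, 2))) = Mul(Rational(1, 2), Pow(Mul(2, t), Rational(1, 2))) = Mul(Rational(1, 2), Mul(Pow(2, Rational(1, 2)), Pow(t, Rational(1, 2)))) = Mul(Rational(1, 2), Pow(2, Rational(1, 2)), Pow(t, Rational(1, 2))))
Function('h')(E) = Mul(Rational(1, 2), Pow(Pow(E, -1), Rational(1, 2))) (Function('h')(E) = Mul(Rational(1, 2), Pow(2, Rational(1, 2)), Pow(Pow(Add(E, E), -1), Rational(1, 2))) = Mul(Rational(1, 2), Pow(2, Rational(1, 2)), Pow(Pow(Mul(2, E), -1), Rational(1, 2))) = Mul(Rational(1, 2), Pow(2, Rational(1, 2)), Pow(Mul(Rational(1, 2), Pow(E, -1)), Rational(1, 2))) = Mul(Rational(1, 2), Pow(2, Rational(1, 2)), Mul(Rational(1, 2), Pow(2, Rational(1, 2)), Pow(Pow(E, -1), Rational(1, 2)))) = Mul(Rational(1, 2), Pow(Pow(E, -1), Rational(1, 2))))
Add(Mul(Mul(Function('h')(3), -5), -14), Mul(-1, Add(Add(-165, -226), -2384))) = Add(Mul(Mul(Mul(Rational(1, 2), Pow(Pow(3, -1), Rational(1, 2))), -5), -14), Mul(-1, Add(Add(-165, -226), -2384))) = Add(Mul(Mul(Mul(Rational(1, 2), Pow(Rational(1, 3), Rational(1, 2))), -5), -14), Mul(-1, Add(-391, -2384))) = Add(Mul(Mul(Mul(Rational(1, 2), Mul(Rational(1, 3), Pow(3, Rational(1, 2)))), -5), -14), Mul(-1, -2775)) = Add(Mul(Mul(Mul(Rational(1, 6), Pow(3, Rational(1, 2))), -5), -14), 2775) = Add(Mul(Mul(Rational(-5, 6), Pow(3, Rational(1, 2))), -14), 2775) = Add(Mul(Rational(35, 3), Pow(3, Rational(1, 2))), 2775) = Add(2775, Mul(Rational(35, 3), Pow(3, Rational(1, 2))))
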